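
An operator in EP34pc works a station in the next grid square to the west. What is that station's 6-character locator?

Longitude subsquare p = 15; −1 → 14 = o.
The latitude characters are unchanged.

EP34oc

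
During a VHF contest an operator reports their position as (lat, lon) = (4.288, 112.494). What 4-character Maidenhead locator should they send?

OJ64

Add 180° to longitude and 90° to latitude: 292.49, 94.29.
Field (20°×10°, letters A–R): 292.49/20 → 14 → O, 94.29/10 → 9 → J; chars OJ.
Square (2°×1°, digits 0–9): 12.49/2 → 6, 4.29/1 → 4; chars 64.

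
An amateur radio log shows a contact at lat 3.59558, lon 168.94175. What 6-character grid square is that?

RJ43lo

Shift to the Maidenhead origin (180°W, 90°S): lon 348.9418, lat 93.5956.
Field: lon ⌊348.9418/20⌋ = 17 → R; lat ⌊93.5956/10⌋ = 9 → J.
Square: lon ⌊8.9418/2⌋ = 4; lat ⌊3.5956/1⌋ = 3.
Subsquare: lon ⌊0.9418/0.0833333⌋ = 11 → l; lat ⌊0.5956/0.0416667⌋ = 14 → o.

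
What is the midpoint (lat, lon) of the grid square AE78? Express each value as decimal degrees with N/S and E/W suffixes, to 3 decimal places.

41.500° S, 165.000° W

Field A=0, E=4: +0·20° lon, +4·10° lat → SW at lon -180°, lat -50°.
Square 7, 8: +7·2° lon, +8·1° lat → SW at lon -166°, lat -42°.
Cell spans 2° lon × 1° lat. Centre is SW corner plus half of each.
latitude 41.500° S, longitude 165.000° W.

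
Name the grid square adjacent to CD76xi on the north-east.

Longitude subsquare x = 23; +1 → 24, wraps to 0 = a, carry into square.
Longitude square 7; +1 → 8.
Latitude subsquare i = 8; +1 → 9 = j.

CD86aj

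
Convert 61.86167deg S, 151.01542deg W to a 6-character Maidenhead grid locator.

BC48ld

Offset from 180°W / 90°S: lon 28.9846°, lat 28.1383°.
Field: 28.9846/20 → 1 → B, 28.1383/10 → 2 → C; chars BC.
Square: 8.9846/2 → 4, 8.1383/1 → 8; chars 48.
Subsquare: 0.9846/0.0833333 → 11 → l, 0.1383/0.0416667 → 3 → d; chars ld.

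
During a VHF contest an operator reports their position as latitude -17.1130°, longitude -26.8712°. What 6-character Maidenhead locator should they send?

Add 180° to longitude and 90° to latitude: 153.1288, 72.8870.
Field: lon ⌊153.1288/20⌋ = 7 → H; lat ⌊72.8870/10⌋ = 7 → H.
Square: lon ⌊13.1288/2⌋ = 6; lat ⌊2.8870/1⌋ = 2.
Subsquare: lon ⌊1.1288/0.0833333⌋ = 13 → n; lat ⌊0.8870/0.0416667⌋ = 21 → v.

HH62nv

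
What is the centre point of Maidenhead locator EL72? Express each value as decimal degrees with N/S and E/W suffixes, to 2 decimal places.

Field E=4, L=11: +4·20° lon, +11·10° lat → SW at lon -100°, lat 20°.
Square 7, 2: +7·2° lon, +2·1° lat → SW at lon -86°, lat 22°.
Cell spans 2° lon × 1° lat. Centre is SW corner plus half of each.
latitude 22.50° N, longitude 85.00° W.

22.50° N, 85.00° W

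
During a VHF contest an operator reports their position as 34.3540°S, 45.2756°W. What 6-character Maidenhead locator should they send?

GF75ip

Offset from 180°W / 90°S: lon 134.7244°, lat 55.6460°.
Field (20°×10°, letters A–R): 134.7244/20 → 6 → G, 55.6460/10 → 5 → F; chars GF.
Square (2°×1°, digits 0–9): 14.7244/2 → 7, 5.6460/1 → 5; chars 75.
Subsquare (5′×2.5′, letters a–x): 0.7244/0.0833333 → 8 → i, 0.6460/0.0416667 → 15 → p; chars ip.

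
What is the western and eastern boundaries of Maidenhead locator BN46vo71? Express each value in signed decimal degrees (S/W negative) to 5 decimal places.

Field B=1, N=13: +1·20° lon, +13·10° lat → SW at lon -160°, lat 40°.
Square 4, 6: +4·2° lon, +6·1° lat → SW at lon -152°, lat 46°.
Subsquare v=21, o=14: +21·0.0833333° lon, +14·0.0416667° lat → SW at lon -150.25°, lat 46.5833°.
Extended square 7, 1: +7·0.00833333° lon, +1·0.00416667° lat → SW at lon -150.192°, lat 46.5875°.
Cell spans 0.00833333° lon × 0.00416667° lat.
west -150.19167, east -150.18333.

-150.19167, -150.18333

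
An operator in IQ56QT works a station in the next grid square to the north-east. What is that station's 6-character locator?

IQ56ru

Longitude subsquare q = 16; +1 → 17 = r.
Latitude subsquare t = 19; +1 → 20 = u.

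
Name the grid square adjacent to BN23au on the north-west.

BN13xv

Longitude subsquare a = 0; −1 → -1, wraps to 23 = x, carry into square.
Longitude square 2; −1 → 1.
Latitude subsquare u = 20; +1 → 21 = v.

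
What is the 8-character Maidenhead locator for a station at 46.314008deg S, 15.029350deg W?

Offset from 180°W / 90°S: lon 164.97065°, lat 43.68599°.
Field (20°×10°, letters A–R): lon ⌊164.97065/20⌋ = 8 → I; lat ⌊43.68599/10⌋ = 4 → E.
Square (2°×1°, digits 0–9): lon ⌊4.97065/2⌋ = 2; lat ⌊3.68599/1⌋ = 3.
Subsquare (5′×2.5′, letters a–x): lon ⌊0.97065/0.0833333⌋ = 11 → l; lat ⌊0.68599/0.0416667⌋ = 16 → q.
Extended square (30″×15″, digits 0–9): lon ⌊0.05398/0.00833333⌋ = 6; lat ⌊0.01933/0.00416667⌋ = 4.

IE23lq64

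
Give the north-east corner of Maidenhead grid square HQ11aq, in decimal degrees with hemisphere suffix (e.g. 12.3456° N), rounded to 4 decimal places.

Field H=7, Q=16: +7·20° lon, +16·10° lat → SW at lon -40°, lat 70°.
Square 1, 1: +1·2° lon, +1·1° lat → SW at lon -38°, lat 71°.
Subsquare a=0, q=16: +0·0.0833333° lon, +16·0.0416667° lat → SW at lon -38°, lat 71.6667°.
Cell spans 0.0833333° lon × 0.0416667° lat. NE corner is SW corner plus one full cell.
latitude 71.7083° N, longitude 37.9167° W.

71.7083° N, 37.9167° W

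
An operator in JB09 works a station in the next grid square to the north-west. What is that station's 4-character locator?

IC90

Longitude square 0; −1 → -1, wraps to 9, carry into field.
Longitude field J = 9; −1 → 8 = I.
Latitude square 9; +1 → 10, wraps to 0, carry into field.
Latitude field B = 1; +1 → 2 = C.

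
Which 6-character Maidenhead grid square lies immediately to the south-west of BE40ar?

BE30xq

Longitude subsquare a = 0; −1 → -1, wraps to 23 = x, carry into square.
Longitude square 4; −1 → 3.
Latitude subsquare r = 17; −1 → 16 = q.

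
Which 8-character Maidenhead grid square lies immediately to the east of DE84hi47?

Longitude extended square 4; +1 → 5.
The latitude characters are unchanged.

DE84hi57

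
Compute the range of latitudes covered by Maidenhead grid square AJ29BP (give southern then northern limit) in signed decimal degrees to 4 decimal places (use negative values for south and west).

9.6250, 9.6667

Field A=0, J=9: +0·20° lon, +9·10° lat → SW at lon -180°, lat 0°.
Square 2, 9: +2·2° lon, +9·1° lat → SW at lon -176°, lat 9°.
Subsquare b=1, p=15: +1·0.0833333° lon, +15·0.0416667° lat → SW at lon -175.917°, lat 9.625°.
Cell spans 0.0833333° lon × 0.0416667° lat.
south 9.6250, north 9.6667.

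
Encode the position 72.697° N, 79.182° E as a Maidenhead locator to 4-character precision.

MQ92

Add 180° to longitude and 90° to latitude: 259.18, 162.70.
Field: lon ⌊259.18/20⌋ = 12 → M; lat ⌊162.70/10⌋ = 16 → Q.
Square: lon ⌊19.18/2⌋ = 9; lat ⌊2.70/1⌋ = 2.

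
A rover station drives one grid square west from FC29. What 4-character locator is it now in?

FC19

Longitude square 2; −1 → 1.
The latitude characters are unchanged.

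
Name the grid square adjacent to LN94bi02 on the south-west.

Longitude extended square 0; −1 → -1, wraps to 9, carry into subsquare.
Longitude subsquare b = 1; −1 → 0 = a.
Latitude extended square 2; −1 → 1.

LN94ai91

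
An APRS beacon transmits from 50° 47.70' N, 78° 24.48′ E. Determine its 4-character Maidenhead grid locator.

MO90

Add 180° to longitude and 90° to latitude: 258.41, 140.80.
Field: lon ⌊258.41/20⌋ = 12 → M; lat ⌊140.80/10⌋ = 14 → O.
Square: lon ⌊18.41/2⌋ = 9; lat ⌊0.80/1⌋ = 0.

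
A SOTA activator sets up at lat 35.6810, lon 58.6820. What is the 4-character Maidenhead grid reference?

LM95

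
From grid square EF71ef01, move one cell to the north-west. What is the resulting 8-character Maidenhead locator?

EF71df92

Longitude extended square 0; −1 → -1, wraps to 9, carry into subsquare.
Longitude subsquare e = 4; −1 → 3 = d.
Latitude extended square 1; +1 → 2.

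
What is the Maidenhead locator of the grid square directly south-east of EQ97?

FQ06

Longitude square 9; +1 → 10, wraps to 0, carry into field.
Longitude field E = 4; +1 → 5 = F.
Latitude square 7; −1 → 6.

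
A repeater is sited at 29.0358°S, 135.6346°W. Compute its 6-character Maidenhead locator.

CG20ex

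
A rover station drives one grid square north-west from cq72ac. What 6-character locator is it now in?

Longitude subsquare a = 0; −1 → -1, wraps to 23 = x, carry into square.
Longitude square 7; −1 → 6.
Latitude subsquare c = 2; +1 → 3 = d.

CQ62xd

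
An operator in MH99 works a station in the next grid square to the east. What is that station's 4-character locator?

NH09

Longitude square 9; +1 → 10, wraps to 0, carry into field.
Longitude field M = 12; +1 → 13 = N.
The latitude characters are unchanged.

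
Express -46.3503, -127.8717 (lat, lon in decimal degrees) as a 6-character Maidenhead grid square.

CE63bp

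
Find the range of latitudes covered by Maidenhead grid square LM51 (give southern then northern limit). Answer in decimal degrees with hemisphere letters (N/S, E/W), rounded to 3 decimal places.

Field L=11, M=12: +11·20° lon, +12·10° lat → SW at lon 40°, lat 30°.
Square 5, 1: +5·2° lon, +1·1° lat → SW at lon 50°, lat 31°.
Cell spans 2° lon × 1° lat.
south 31.000° N, north 32.000° N.

31.000° N, 32.000° N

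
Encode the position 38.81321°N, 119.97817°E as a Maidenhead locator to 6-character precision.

Add 180° to longitude and 90° to latitude: 299.9782, 128.8132.
Field: 299.9782/20 → 14 → O, 128.8132/10 → 12 → M; chars OM.
Square: 19.9782/2 → 9, 8.8132/1 → 8; chars 98.
Subsquare: 1.9782/0.0833333 → 23 → x, 0.8132/0.0416667 → 19 → t; chars xt.

OM98xt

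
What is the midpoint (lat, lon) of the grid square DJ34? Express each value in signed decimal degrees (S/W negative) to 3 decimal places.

Field D=3, J=9: +3·20° lon, +9·10° lat → SW at lon -120°, lat 0°.
Square 3, 4: +3·2° lon, +4·1° lat → SW at lon -114°, lat 4°.
Cell spans 2° lon × 1° lat. Centre is SW corner plus half of each.
latitude 4.500, longitude -113.000.

4.500, -113.000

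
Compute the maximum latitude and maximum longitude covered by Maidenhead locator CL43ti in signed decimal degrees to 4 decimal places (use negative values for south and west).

23.3750, -130.3333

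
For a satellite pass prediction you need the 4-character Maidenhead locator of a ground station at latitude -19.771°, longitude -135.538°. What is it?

Shift to the Maidenhead origin (180°W, 90°S): lon 44.46, lat 70.23.
Field: lon ⌊44.46/20⌋ = 2 → C; lat ⌊70.23/10⌋ = 7 → H.
Square: lon ⌊4.46/2⌋ = 2; lat ⌊0.23/1⌋ = 0.

CH20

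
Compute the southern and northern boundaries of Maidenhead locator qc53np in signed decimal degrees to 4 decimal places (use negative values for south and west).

Field Q=16, C=2: +16·20° lon, +2·10° lat → SW at lon 140°, lat -70°.
Square 5, 3: +5·2° lon, +3·1° lat → SW at lon 150°, lat -67°.
Subsquare n=13, p=15: +13·0.0833333° lon, +15·0.0416667° lat → SW at lon 151.083°, lat -66.375°.
Cell spans 0.0833333° lon × 0.0416667° lat.
south -66.3750, north -66.3333.

-66.3750, -66.3333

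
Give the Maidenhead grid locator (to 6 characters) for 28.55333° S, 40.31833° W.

Offset from 180°W / 90°S: lon 139.6817°, lat 61.4467°.
Field (20°×10°, letters A–R): lon ⌊139.6817/20⌋ = 6 → G; lat ⌊61.4467/10⌋ = 6 → G.
Square (2°×1°, digits 0–9): lon ⌊19.6817/2⌋ = 9; lat ⌊1.4467/1⌋ = 1.
Subsquare (5′×2.5′, letters a–x): lon ⌊1.6817/0.0833333⌋ = 20 → u; lat ⌊0.4467/0.0416667⌋ = 10 → k.

GG91uk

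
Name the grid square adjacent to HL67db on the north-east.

Longitude subsquare d = 3; +1 → 4 = e.
Latitude subsquare b = 1; +1 → 2 = c.

HL67ec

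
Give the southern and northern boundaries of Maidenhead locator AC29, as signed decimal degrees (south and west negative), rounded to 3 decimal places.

Field A=0, C=2: +0·20° lon, +2·10° lat → SW at lon -180°, lat -70°.
Square 2, 9: +2·2° lon, +9·1° lat → SW at lon -176°, lat -61°.
Cell spans 2° lon × 1° lat.
south -61.000, north -60.000.

-61.000, -60.000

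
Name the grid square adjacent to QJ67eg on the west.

Longitude subsquare e = 4; −1 → 3 = d.
The latitude characters are unchanged.

QJ67dg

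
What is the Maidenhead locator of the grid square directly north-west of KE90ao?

Longitude subsquare a = 0; −1 → -1, wraps to 23 = x, carry into square.
Longitude square 9; −1 → 8.
Latitude subsquare o = 14; +1 → 15 = p.

KE80xp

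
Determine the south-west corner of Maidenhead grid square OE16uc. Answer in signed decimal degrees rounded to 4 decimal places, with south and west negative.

-43.9167, 103.6667

Field O=14, E=4: +14·20° lon, +4·10° lat → SW at lon 100°, lat -50°.
Square 1, 6: +1·2° lon, +6·1° lat → SW at lon 102°, lat -44°.
Subsquare u=20, c=2: +20·0.0833333° lon, +2·0.0416667° lat → SW at lon 103.667°, lat -43.9167°.
latitude -43.9167, longitude 103.6667.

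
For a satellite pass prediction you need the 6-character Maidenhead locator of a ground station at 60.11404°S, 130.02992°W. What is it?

Add 180° to longitude and 90° to latitude: 49.9701, 29.8860.
Field (20°×10°, letters A–R): lon ⌊49.9701/20⌋ = 2 → C; lat ⌊29.8860/10⌋ = 2 → C.
Square (2°×1°, digits 0–9): lon ⌊9.9701/2⌋ = 4; lat ⌊9.8860/1⌋ = 9.
Subsquare (5′×2.5′, letters a–x): lon ⌊1.9701/0.0833333⌋ = 23 → x; lat ⌊0.8860/0.0416667⌋ = 21 → v.

CC49xv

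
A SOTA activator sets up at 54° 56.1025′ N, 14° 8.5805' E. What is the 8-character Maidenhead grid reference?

JO74bw74

Add 180° to longitude and 90° to latitude: 194.14301, 144.93504.
Field (20°×10°, letters A–R): 194.14301/20 → 9 → J, 144.93504/10 → 14 → O; chars JO.
Square (2°×1°, digits 0–9): 14.14301/2 → 7, 4.93504/1 → 4; chars 74.
Subsquare (5′×2.5′, letters a–x): 0.14301/0.0833333 → 1 → b, 0.93504/0.0416667 → 22 → w; chars bw.
Extended square (30″×15″, digits 0–9): 0.05968/0.00833333 → 7, 0.01838/0.00416667 → 4; chars 74.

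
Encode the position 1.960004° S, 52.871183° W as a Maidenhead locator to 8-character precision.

GI38na59

Shift to the Maidenhead origin (180°W, 90°S): lon 127.12882, lat 88.04000.
Field: 127.12882/20 → 6 → G, 88.04000/10 → 8 → I; chars GI.
Square: 7.12882/2 → 3, 8.04000/1 → 8; chars 38.
Subsquare: 1.12882/0.0833333 → 13 → n, 0.04000/0.0416667 → 0 → a; chars na.
Extended square: 0.04548/0.00833333 → 5, 0.04000/0.00416667 → 9; chars 59.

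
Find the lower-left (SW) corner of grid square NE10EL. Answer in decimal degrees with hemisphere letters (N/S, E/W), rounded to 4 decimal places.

Field N=13, E=4: +13·20° lon, +4·10° lat → SW at lon 80°, lat -50°.
Square 1, 0: +1·2° lon, +0·1° lat → SW at lon 82°, lat -50°.
Subsquare e=4, l=11: +4·0.0833333° lon, +11·0.0416667° lat → SW at lon 82.3333°, lat -49.5417°.
latitude 49.5417° S, longitude 82.3333° E.

49.5417° S, 82.3333° E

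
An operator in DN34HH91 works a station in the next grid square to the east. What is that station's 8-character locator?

DN34ih01

Longitude extended square 9; +1 → 10, wraps to 0, carry into subsquare.
Longitude subsquare h = 7; +1 → 8 = i.
The latitude characters are unchanged.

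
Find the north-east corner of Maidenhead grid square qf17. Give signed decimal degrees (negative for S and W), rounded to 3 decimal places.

-32.000, 144.000

Field Q=16, F=5: +16·20° lon, +5·10° lat → SW at lon 140°, lat -40°.
Square 1, 7: +1·2° lon, +7·1° lat → SW at lon 142°, lat -33°.
Cell spans 2° lon × 1° lat. NE corner is SW corner plus one full cell.
latitude -32.000, longitude 144.000.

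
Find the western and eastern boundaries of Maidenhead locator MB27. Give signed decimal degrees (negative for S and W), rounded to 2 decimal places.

Field M=12, B=1: +12·20° lon, +1·10° lat → SW at lon 60°, lat -80°.
Square 2, 7: +2·2° lon, +7·1° lat → SW at lon 64°, lat -73°.
Cell spans 2° lon × 1° lat.
west 64.00, east 66.00.

64.00, 66.00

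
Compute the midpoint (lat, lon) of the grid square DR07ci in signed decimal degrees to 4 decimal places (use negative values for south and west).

87.3542, -119.7917

Field D=3, R=17: +3·20° lon, +17·10° lat → SW at lon -120°, lat 80°.
Square 0, 7: +0·2° lon, +7·1° lat → SW at lon -120°, lat 87°.
Subsquare c=2, i=8: +2·0.0833333° lon, +8·0.0416667° lat → SW at lon -119.833°, lat 87.3333°.
Cell spans 0.0833333° lon × 0.0416667° lat. Centre is SW corner plus half of each.
latitude 87.3542, longitude -119.7917.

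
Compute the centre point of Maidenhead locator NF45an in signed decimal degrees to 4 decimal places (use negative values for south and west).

Field N=13, F=5: +13·20° lon, +5·10° lat → SW at lon 80°, lat -40°.
Square 4, 5: +4·2° lon, +5·1° lat → SW at lon 88°, lat -35°.
Subsquare a=0, n=13: +0·0.0833333° lon, +13·0.0416667° lat → SW at lon 88°, lat -34.4583°.
Cell spans 0.0833333° lon × 0.0416667° lat. Centre is SW corner plus half of each.
latitude -34.4375, longitude 88.0417.

-34.4375, 88.0417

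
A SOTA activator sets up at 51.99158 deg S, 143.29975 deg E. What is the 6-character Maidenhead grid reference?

QD18pa

Add 180° to longitude and 90° to latitude: 323.2998, 38.0084.
Field: lon ⌊323.2998/20⌋ = 16 → Q; lat ⌊38.0084/10⌋ = 3 → D.
Square: lon ⌊3.2998/2⌋ = 1; lat ⌊8.0084/1⌋ = 8.
Subsquare: lon ⌊1.2998/0.0833333⌋ = 15 → p; lat ⌊0.0084/0.0416667⌋ = 0 → a.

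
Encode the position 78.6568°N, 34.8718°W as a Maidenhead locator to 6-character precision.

HQ28np

Shift to the Maidenhead origin (180°W, 90°S): lon 145.1282, lat 168.6568.
Field: lon ⌊145.1282/20⌋ = 7 → H; lat ⌊168.6568/10⌋ = 16 → Q.
Square: lon ⌊5.1282/2⌋ = 2; lat ⌊8.6568/1⌋ = 8.
Subsquare: lon ⌊1.1282/0.0833333⌋ = 13 → n; lat ⌊0.6568/0.0416667⌋ = 15 → p.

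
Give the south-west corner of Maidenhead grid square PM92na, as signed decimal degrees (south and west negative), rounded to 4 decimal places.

32.0000, 139.0833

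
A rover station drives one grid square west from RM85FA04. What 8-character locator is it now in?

Longitude extended square 0; −1 → -1, wraps to 9, carry into subsquare.
Longitude subsquare f = 5; −1 → 4 = e.
The latitude characters are unchanged.

RM85ea94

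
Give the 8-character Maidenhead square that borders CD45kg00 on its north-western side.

CD45jg91

Longitude extended square 0; −1 → -1, wraps to 9, carry into subsquare.
Longitude subsquare k = 10; −1 → 9 = j.
Latitude extended square 0; +1 → 1.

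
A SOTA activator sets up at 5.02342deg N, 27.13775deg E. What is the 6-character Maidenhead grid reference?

Offset from 180°W / 90°S: lon 207.1378°, lat 95.0234°.
Field (20°×10°, letters A–R): 207.1378/20 → 10 → K, 95.0234/10 → 9 → J; chars KJ.
Square (2°×1°, digits 0–9): 7.1378/2 → 3, 5.0234/1 → 5; chars 35.
Subsquare (5′×2.5′, letters a–x): 1.1378/0.0833333 → 13 → n, 0.0234/0.0416667 → 0 → a; chars na.

KJ35na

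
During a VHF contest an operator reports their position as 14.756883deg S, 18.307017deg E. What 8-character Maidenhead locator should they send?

JH95df68

Shift to the Maidenhead origin (180°W, 90°S): lon 198.30702, lat 75.24312.
Field: lon ⌊198.30702/20⌋ = 9 → J; lat ⌊75.24312/10⌋ = 7 → H.
Square: lon ⌊18.30702/2⌋ = 9; lat ⌊5.24312/1⌋ = 5.
Subsquare: lon ⌊0.30702/0.0833333⌋ = 3 → d; lat ⌊0.24312/0.0416667⌋ = 5 → f.
Extended square: lon ⌊0.05702/0.00833333⌋ = 6; lat ⌊0.03478/0.00416667⌋ = 8.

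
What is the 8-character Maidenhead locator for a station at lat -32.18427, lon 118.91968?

OF97lt05

Add 180° to longitude and 90° to latitude: 298.91968, 57.81573.
Field: 298.91968/20 → 14 → O, 57.81573/10 → 5 → F; chars OF.
Square: 18.91968/2 → 9, 7.81573/1 → 7; chars 97.
Subsquare: 0.91968/0.0833333 → 11 → l, 0.81573/0.0416667 → 19 → t; chars lt.
Extended square: 0.00301/0.00833333 → 0, 0.02406/0.00416667 → 5; chars 05.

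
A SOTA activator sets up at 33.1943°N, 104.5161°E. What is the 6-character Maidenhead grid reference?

Offset from 180°W / 90°S: lon 284.5161°, lat 123.1943°.
Field: 284.5161/20 → 14 → O, 123.1943/10 → 12 → M; chars OM.
Square: 4.5161/2 → 2, 3.1943/1 → 3; chars 23.
Subsquare: 0.5161/0.0833333 → 6 → g, 0.1943/0.0416667 → 4 → e; chars ge.

OM23ge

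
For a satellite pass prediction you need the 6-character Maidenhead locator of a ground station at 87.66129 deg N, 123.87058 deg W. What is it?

CR87bp

Offset from 180°W / 90°S: lon 56.1294°, lat 177.6613°.
Field: 56.1294/20 → 2 → C, 177.6613/10 → 17 → R; chars CR.
Square: 16.1294/2 → 8, 7.6613/1 → 7; chars 87.
Subsquare: 0.1294/0.0833333 → 1 → b, 0.6613/0.0416667 → 15 → p; chars bp.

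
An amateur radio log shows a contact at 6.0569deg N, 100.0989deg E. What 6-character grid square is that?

OJ06bb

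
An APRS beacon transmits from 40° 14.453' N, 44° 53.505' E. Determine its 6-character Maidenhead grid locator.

Offset from 180°W / 90°S: lon 224.8918°, lat 130.2409°.
Field (20°×10°, letters A–R): lon ⌊224.8918/20⌋ = 11 → L; lat ⌊130.2409/10⌋ = 13 → N.
Square (2°×1°, digits 0–9): lon ⌊4.8918/2⌋ = 2; lat ⌊0.2409/1⌋ = 0.
Subsquare (5′×2.5′, letters a–x): lon ⌊0.8918/0.0833333⌋ = 10 → k; lat ⌊0.2409/0.0416667⌋ = 5 → f.

LN20kf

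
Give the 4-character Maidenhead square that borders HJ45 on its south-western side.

HJ34

Longitude square 4; −1 → 3.
Latitude square 5; −1 → 4.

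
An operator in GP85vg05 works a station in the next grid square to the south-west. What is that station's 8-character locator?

GP85ug94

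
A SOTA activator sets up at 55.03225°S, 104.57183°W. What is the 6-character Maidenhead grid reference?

Offset from 180°W / 90°S: lon 75.4282°, lat 34.9678°.
Field: 75.4282/20 → 3 → D, 34.9678/10 → 3 → D; chars DD.
Square: 15.4282/2 → 7, 4.9678/1 → 4; chars 74.
Subsquare: 1.4282/0.0833333 → 17 → r, 0.9678/0.0416667 → 23 → x; chars rx.

DD74rx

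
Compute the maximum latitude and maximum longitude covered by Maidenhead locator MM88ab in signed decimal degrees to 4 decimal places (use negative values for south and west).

38.0833, 76.0833

Field M=12, M=12: +12·20° lon, +12·10° lat → SW at lon 60°, lat 30°.
Square 8, 8: +8·2° lon, +8·1° lat → SW at lon 76°, lat 38°.
Subsquare a=0, b=1: +0·0.0833333° lon, +1·0.0416667° lat → SW at lon 76°, lat 38.0417°.
Cell spans 0.0833333° lon × 0.0416667° lat. NE corner is SW corner plus one full cell.
latitude 38.0833, longitude 76.0833.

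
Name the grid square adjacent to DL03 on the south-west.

Longitude square 0; −1 → -1, wraps to 9, carry into field.
Longitude field D = 3; −1 → 2 = C.
Latitude square 3; −1 → 2.

CL92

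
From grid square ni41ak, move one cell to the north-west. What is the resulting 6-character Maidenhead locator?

NI31xl

Longitude subsquare a = 0; −1 → -1, wraps to 23 = x, carry into square.
Longitude square 4; −1 → 3.
Latitude subsquare k = 10; +1 → 11 = l.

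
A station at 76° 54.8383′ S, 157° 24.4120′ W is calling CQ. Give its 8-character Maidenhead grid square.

BB13hc10

Shift to the Maidenhead origin (180°W, 90°S): lon 22.59313, lat 13.08603.
Field: lon ⌊22.59313/20⌋ = 1 → B; lat ⌊13.08603/10⌋ = 1 → B.
Square: lon ⌊2.59313/2⌋ = 1; lat ⌊3.08603/1⌋ = 3.
Subsquare: lon ⌊0.59313/0.0833333⌋ = 7 → h; lat ⌊0.08603/0.0416667⌋ = 2 → c.
Extended square: lon ⌊0.00980/0.00833333⌋ = 1; lat ⌊0.00269/0.00416667⌋ = 0.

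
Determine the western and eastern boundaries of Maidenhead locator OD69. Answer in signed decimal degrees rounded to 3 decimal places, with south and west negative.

112.000, 114.000

Field O=14, D=3: +14·20° lon, +3·10° lat → SW at lon 100°, lat -60°.
Square 6, 9: +6·2° lon, +9·1° lat → SW at lon 112°, lat -51°.
Cell spans 2° lon × 1° lat.
west 112.000, east 114.000.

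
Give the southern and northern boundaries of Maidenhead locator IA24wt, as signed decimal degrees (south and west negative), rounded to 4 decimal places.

-85.2083, -85.1667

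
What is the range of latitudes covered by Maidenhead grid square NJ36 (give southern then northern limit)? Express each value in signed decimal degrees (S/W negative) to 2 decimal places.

Field N=13, J=9: +13·20° lon, +9·10° lat → SW at lon 80°, lat 0°.
Square 3, 6: +3·2° lon, +6·1° lat → SW at lon 86°, lat 6°.
Cell spans 2° lon × 1° lat.
south 6.00, north 7.00.

6.00, 7.00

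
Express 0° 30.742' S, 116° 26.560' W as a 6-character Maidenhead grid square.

Shift to the Maidenhead origin (180°W, 90°S): lon 63.5573, lat 89.4876.
Field (20°×10°, letters A–R): 63.5573/20 → 3 → D, 89.4876/10 → 8 → I; chars DI.
Square (2°×1°, digits 0–9): 3.5573/2 → 1, 9.4876/1 → 9; chars 19.
Subsquare (5′×2.5′, letters a–x): 1.5573/0.0833333 → 18 → s, 0.4876/0.0416667 → 11 → l; chars sl.

DI19sl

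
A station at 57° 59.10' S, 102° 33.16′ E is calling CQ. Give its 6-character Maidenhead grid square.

OD12ga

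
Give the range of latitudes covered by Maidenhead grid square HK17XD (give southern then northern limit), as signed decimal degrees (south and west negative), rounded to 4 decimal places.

17.1250, 17.1667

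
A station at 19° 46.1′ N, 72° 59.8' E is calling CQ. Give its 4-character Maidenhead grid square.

Add 180° to longitude and 90° to latitude: 253.00, 109.77.
Field (20°×10°, letters A–R): 253.00/20 → 12 → M, 109.77/10 → 10 → K; chars MK.
Square (2°×1°, digits 0–9): 13.00/2 → 6, 9.77/1 → 9; chars 69.

MK69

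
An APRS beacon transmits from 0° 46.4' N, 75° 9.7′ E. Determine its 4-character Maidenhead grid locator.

MJ70

Offset from 180°W / 90°S: lon 255.16°, lat 90.77°.
Field: 255.16/20 → 12 → M, 90.77/10 → 9 → J; chars MJ.
Square: 15.16/2 → 7, 0.77/1 → 0; chars 70.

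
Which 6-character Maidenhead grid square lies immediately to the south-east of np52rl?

NP52sk

Longitude subsquare r = 17; +1 → 18 = s.
Latitude subsquare l = 11; −1 → 10 = k.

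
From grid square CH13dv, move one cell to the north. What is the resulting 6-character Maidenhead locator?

CH13dw

Latitude subsquare v = 21; +1 → 22 = w.
The longitude characters are unchanged.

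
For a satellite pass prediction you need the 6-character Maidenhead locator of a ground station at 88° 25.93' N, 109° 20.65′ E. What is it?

OR48qk

Shift to the Maidenhead origin (180°W, 90°S): lon 289.3442, lat 178.4322.
Field: lon ⌊289.3442/20⌋ = 14 → O; lat ⌊178.4322/10⌋ = 17 → R.
Square: lon ⌊9.3442/2⌋ = 4; lat ⌊8.4322/1⌋ = 8.
Subsquare: lon ⌊1.3442/0.0833333⌋ = 16 → q; lat ⌊0.4322/0.0416667⌋ = 10 → k.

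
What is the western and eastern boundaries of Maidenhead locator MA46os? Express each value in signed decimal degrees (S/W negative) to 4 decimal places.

69.1667, 69.2500

Field M=12, A=0: +12·20° lon, +0·10° lat → SW at lon 60°, lat -90°.
Square 4, 6: +4·2° lon, +6·1° lat → SW at lon 68°, lat -84°.
Subsquare o=14, s=18: +14·0.0833333° lon, +18·0.0416667° lat → SW at lon 69.1667°, lat -83.25°.
Cell spans 0.0833333° lon × 0.0416667° lat.
west 69.1667, east 69.2500.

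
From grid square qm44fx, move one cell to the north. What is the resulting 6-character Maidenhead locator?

Latitude subsquare x = 23; +1 → 24, wraps to 0 = a, carry into square.
Latitude square 4; +1 → 5.
The longitude characters are unchanged.

QM45fa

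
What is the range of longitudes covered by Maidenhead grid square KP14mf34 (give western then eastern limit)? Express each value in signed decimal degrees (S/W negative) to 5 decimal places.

Field K=10, P=15: +10·20° lon, +15·10° lat → SW at lon 20°, lat 60°.
Square 1, 4: +1·2° lon, +4·1° lat → SW at lon 22°, lat 64°.
Subsquare m=12, f=5: +12·0.0833333° lon, +5·0.0416667° lat → SW at lon 23°, lat 64.2083°.
Extended square 3, 4: +3·0.00833333° lon, +4·0.00416667° lat → SW at lon 23.025°, lat 64.225°.
Cell spans 0.00833333° lon × 0.00416667° lat.
west 23.02500, east 23.03333.

23.02500, 23.03333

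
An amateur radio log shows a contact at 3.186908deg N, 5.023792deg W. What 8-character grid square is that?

IJ73le74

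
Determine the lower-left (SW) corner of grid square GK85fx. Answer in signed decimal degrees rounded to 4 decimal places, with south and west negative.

Field G=6, K=10: +6·20° lon, +10·10° lat → SW at lon -60°, lat 10°.
Square 8, 5: +8·2° lon, +5·1° lat → SW at lon -44°, lat 15°.
Subsquare f=5, x=23: +5·0.0833333° lon, +23·0.0416667° lat → SW at lon -43.5833°, lat 15.9583°.
latitude 15.9583, longitude -43.5833.

15.9583, -43.5833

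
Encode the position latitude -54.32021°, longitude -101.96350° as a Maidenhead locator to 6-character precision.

DD95aq

Offset from 180°W / 90°S: lon 78.0365°, lat 35.6798°.
Field: lon ⌊78.0365/20⌋ = 3 → D; lat ⌊35.6798/10⌋ = 3 → D.
Square: lon ⌊18.0365/2⌋ = 9; lat ⌊5.6798/1⌋ = 5.
Subsquare: lon ⌊0.0365/0.0833333⌋ = 0 → a; lat ⌊0.6798/0.0416667⌋ = 16 → q.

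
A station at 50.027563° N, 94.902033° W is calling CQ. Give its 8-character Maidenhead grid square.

EO20na16

Shift to the Maidenhead origin (180°W, 90°S): lon 85.09797, lat 140.02756.
Field (20°×10°, letters A–R): 85.09797/20 → 4 → E, 140.02756/10 → 14 → O; chars EO.
Square (2°×1°, digits 0–9): 5.09797/2 → 2, 0.02756/1 → 0; chars 20.
Subsquare (5′×2.5′, letters a–x): 1.09797/0.0833333 → 13 → n, 0.02756/0.0416667 → 0 → a; chars na.
Extended square (30″×15″, digits 0–9): 0.01463/0.00833333 → 1, 0.02756/0.00416667 → 6; chars 16.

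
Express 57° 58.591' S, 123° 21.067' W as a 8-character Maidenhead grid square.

Offset from 180°W / 90°S: lon 56.64888°, lat 32.02348°.
Field: lon ⌊56.64888/20⌋ = 2 → C; lat ⌊32.02348/10⌋ = 3 → D.
Square: lon ⌊16.64888/2⌋ = 8; lat ⌊2.02348/1⌋ = 2.
Subsquare: lon ⌊0.64888/0.0833333⌋ = 7 → h; lat ⌊0.02348/0.0416667⌋ = 0 → a.
Extended square: lon ⌊0.06555/0.00833333⌋ = 7; lat ⌊0.02348/0.00416667⌋ = 5.

CD82ha75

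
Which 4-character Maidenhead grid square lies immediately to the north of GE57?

GE58

Latitude square 7; +1 → 8.
The longitude characters are unchanged.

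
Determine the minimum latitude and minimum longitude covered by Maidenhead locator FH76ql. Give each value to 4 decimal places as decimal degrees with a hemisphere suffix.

Field F=5, H=7: +5·20° lon, +7·10° lat → SW at lon -80°, lat -20°.
Square 7, 6: +7·2° lon, +6·1° lat → SW at lon -66°, lat -14°.
Subsquare q=16, l=11: +16·0.0833333° lon, +11·0.0416667° lat → SW at lon -64.6667°, lat -13.5417°.
latitude 13.5417° S, longitude 64.6667° W.

13.5417° S, 64.6667° W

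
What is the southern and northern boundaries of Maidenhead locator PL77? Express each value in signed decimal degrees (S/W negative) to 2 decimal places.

27.00, 28.00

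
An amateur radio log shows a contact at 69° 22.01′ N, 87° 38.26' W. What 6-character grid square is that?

EP69ei

Shift to the Maidenhead origin (180°W, 90°S): lon 92.3623, lat 159.3668.
Field: lon ⌊92.3623/20⌋ = 4 → E; lat ⌊159.3668/10⌋ = 15 → P.
Square: lon ⌊12.3623/2⌋ = 6; lat ⌊9.3668/1⌋ = 9.
Subsquare: lon ⌊0.3623/0.0833333⌋ = 4 → e; lat ⌊0.3668/0.0416667⌋ = 8 → i.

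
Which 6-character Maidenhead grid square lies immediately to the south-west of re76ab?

RE66xa

Longitude subsquare a = 0; −1 → -1, wraps to 23 = x, carry into square.
Longitude square 7; −1 → 6.
Latitude subsquare b = 1; −1 → 0 = a.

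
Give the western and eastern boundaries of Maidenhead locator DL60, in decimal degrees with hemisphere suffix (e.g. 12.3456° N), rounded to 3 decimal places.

108.000° W, 106.000° W

Field D=3, L=11: +3·20° lon, +11·10° lat → SW at lon -120°, lat 20°.
Square 6, 0: +6·2° lon, +0·1° lat → SW at lon -108°, lat 20°.
Cell spans 2° lon × 1° lat.
west 108.000° W, east 106.000° W.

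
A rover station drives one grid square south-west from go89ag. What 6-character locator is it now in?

Longitude subsquare a = 0; −1 → -1, wraps to 23 = x, carry into square.
Longitude square 8; −1 → 7.
Latitude subsquare g = 6; −1 → 5 = f.

GO79xf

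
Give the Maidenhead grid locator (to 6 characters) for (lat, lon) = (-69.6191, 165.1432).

RC20nj

Offset from 180°W / 90°S: lon 345.1432°, lat 20.3809°.
Field: 345.1432/20 → 17 → R, 20.3809/10 → 2 → C; chars RC.
Square: 5.1432/2 → 2, 0.3809/1 → 0; chars 20.
Subsquare: 1.1432/0.0833333 → 13 → n, 0.3809/0.0416667 → 9 → j; chars nj.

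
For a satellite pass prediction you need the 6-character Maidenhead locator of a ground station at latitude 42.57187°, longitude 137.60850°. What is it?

PN82tn

Add 180° to longitude and 90° to latitude: 317.6085, 132.5719.
Field (20°×10°, letters A–R): lon ⌊317.6085/20⌋ = 15 → P; lat ⌊132.5719/10⌋ = 13 → N.
Square (2°×1°, digits 0–9): lon ⌊17.6085/2⌋ = 8; lat ⌊2.5719/1⌋ = 2.
Subsquare (5′×2.5′, letters a–x): lon ⌊1.6085/0.0833333⌋ = 19 → t; lat ⌊0.5719/0.0416667⌋ = 13 → n.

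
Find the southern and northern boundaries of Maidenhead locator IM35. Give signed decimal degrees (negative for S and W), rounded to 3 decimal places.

Field I=8, M=12: +8·20° lon, +12·10° lat → SW at lon -20°, lat 30°.
Square 3, 5: +3·2° lon, +5·1° lat → SW at lon -14°, lat 35°.
Cell spans 2° lon × 1° lat.
south 35.000, north 36.000.

35.000, 36.000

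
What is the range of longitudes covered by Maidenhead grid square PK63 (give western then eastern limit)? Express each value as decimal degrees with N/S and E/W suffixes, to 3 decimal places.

132.000° E, 134.000° E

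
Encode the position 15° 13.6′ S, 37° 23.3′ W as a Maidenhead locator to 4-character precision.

HH14

Add 180° to longitude and 90° to latitude: 142.61, 74.77.
Field: lon ⌊142.61/20⌋ = 7 → H; lat ⌊74.77/10⌋ = 7 → H.
Square: lon ⌊2.61/2⌋ = 1; lat ⌊4.77/1⌋ = 4.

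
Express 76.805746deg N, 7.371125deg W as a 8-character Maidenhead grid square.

IQ66ht53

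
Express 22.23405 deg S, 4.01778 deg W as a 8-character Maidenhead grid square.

IG77xs73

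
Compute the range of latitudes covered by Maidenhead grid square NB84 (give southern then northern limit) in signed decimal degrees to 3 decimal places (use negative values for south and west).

Field N=13, B=1: +13·20° lon, +1·10° lat → SW at lon 80°, lat -80°.
Square 8, 4: +8·2° lon, +4·1° lat → SW at lon 96°, lat -76°.
Cell spans 2° lon × 1° lat.
south -76.000, north -75.000.

-76.000, -75.000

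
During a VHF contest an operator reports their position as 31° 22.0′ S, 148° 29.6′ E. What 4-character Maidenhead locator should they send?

QF48

Offset from 180°W / 90°S: lon 328.49°, lat 58.63°.
Field: 328.49/20 → 16 → Q, 58.63/10 → 5 → F; chars QF.
Square: 8.49/2 → 4, 8.63/1 → 8; chars 48.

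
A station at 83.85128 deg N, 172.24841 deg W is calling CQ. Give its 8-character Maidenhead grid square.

AR33vu04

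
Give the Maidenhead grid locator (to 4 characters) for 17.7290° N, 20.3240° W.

HK97

Offset from 180°W / 90°S: lon 159.68°, lat 107.73°.
Field: 159.68/20 → 7 → H, 107.73/10 → 10 → K; chars HK.
Square: 19.68/2 → 9, 7.73/1 → 7; chars 97.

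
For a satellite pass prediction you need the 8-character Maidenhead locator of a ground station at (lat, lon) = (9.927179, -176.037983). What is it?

Add 180° to longitude and 90° to latitude: 3.96202, 99.92718.
Field: lon ⌊3.96202/20⌋ = 0 → A; lat ⌊99.92718/10⌋ = 9 → J.
Square: lon ⌊3.96202/2⌋ = 1; lat ⌊9.92718/1⌋ = 9.
Subsquare: lon ⌊1.96202/0.0833333⌋ = 23 → x; lat ⌊0.92718/0.0416667⌋ = 22 → w.
Extended square: lon ⌊0.04535/0.00833333⌋ = 5; lat ⌊0.01051/0.00416667⌋ = 2.

AJ19xw52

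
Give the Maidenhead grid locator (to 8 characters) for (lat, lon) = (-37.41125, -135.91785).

CF22ao91

Shift to the Maidenhead origin (180°W, 90°S): lon 44.08215, lat 52.58875.
Field: lon ⌊44.08215/20⌋ = 2 → C; lat ⌊52.58875/10⌋ = 5 → F.
Square: lon ⌊4.08215/2⌋ = 2; lat ⌊2.58875/1⌋ = 2.
Subsquare: lon ⌊0.08215/0.0833333⌋ = 0 → a; lat ⌊0.58875/0.0416667⌋ = 14 → o.
Extended square: lon ⌊0.08215/0.00833333⌋ = 9; lat ⌊0.00542/0.00416667⌋ = 1.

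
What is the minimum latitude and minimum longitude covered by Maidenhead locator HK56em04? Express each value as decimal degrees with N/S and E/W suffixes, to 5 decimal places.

16.51667° N, 29.66667° W

Field H=7, K=10: +7·20° lon, +10·10° lat → SW at lon -40°, lat 10°.
Square 5, 6: +5·2° lon, +6·1° lat → SW at lon -30°, lat 16°.
Subsquare e=4, m=12: +4·0.0833333° lon, +12·0.0416667° lat → SW at lon -29.6667°, lat 16.5°.
Extended square 0, 4: +0·0.00833333° lon, +4·0.00416667° lat → SW at lon -29.6667°, lat 16.5167°.
latitude 16.51667° N, longitude 29.66667° W.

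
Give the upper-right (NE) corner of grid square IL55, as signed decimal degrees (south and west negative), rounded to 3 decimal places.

26.000, -8.000

Field I=8, L=11: +8·20° lon, +11·10° lat → SW at lon -20°, lat 20°.
Square 5, 5: +5·2° lon, +5·1° lat → SW at lon -10°, lat 25°.
Cell spans 2° lon × 1° lat. NE corner is SW corner plus one full cell.
latitude 26.000, longitude -8.000.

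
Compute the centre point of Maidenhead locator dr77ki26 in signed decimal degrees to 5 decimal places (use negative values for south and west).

87.36042, -105.14583

Field D=3, R=17: +3·20° lon, +17·10° lat → SW at lon -120°, lat 80°.
Square 7, 7: +7·2° lon, +7·1° lat → SW at lon -106°, lat 87°.
Subsquare k=10, i=8: +10·0.0833333° lon, +8·0.0416667° lat → SW at lon -105.167°, lat 87.3333°.
Extended square 2, 6: +2·0.00833333° lon, +6·0.00416667° lat → SW at lon -105.15°, lat 87.3583°.
Cell spans 0.00833333° lon × 0.00416667° lat. Centre is SW corner plus half of each.
latitude 87.36042, longitude -105.14583.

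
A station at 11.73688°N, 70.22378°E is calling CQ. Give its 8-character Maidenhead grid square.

MK51cr66

Offset from 180°W / 90°S: lon 250.22378°, lat 101.73688°.
Field (20°×10°, letters A–R): 250.22378/20 → 12 → M, 101.73688/10 → 10 → K; chars MK.
Square (2°×1°, digits 0–9): 10.22378/2 → 5, 1.73688/1 → 1; chars 51.
Subsquare (5′×2.5′, letters a–x): 0.22378/0.0833333 → 2 → c, 0.73688/0.0416667 → 17 → r; chars cr.
Extended square (30″×15″, digits 0–9): 0.05711/0.00833333 → 6, 0.02855/0.00416667 → 6; chars 66.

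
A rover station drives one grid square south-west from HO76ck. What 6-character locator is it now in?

HO76bj

Longitude subsquare c = 2; −1 → 1 = b.
Latitude subsquare k = 10; −1 → 9 = j.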